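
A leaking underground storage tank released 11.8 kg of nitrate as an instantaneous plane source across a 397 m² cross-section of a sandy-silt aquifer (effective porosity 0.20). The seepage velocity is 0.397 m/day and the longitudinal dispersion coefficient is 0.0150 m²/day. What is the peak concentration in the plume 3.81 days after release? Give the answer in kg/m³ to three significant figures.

0.175 kg/m³

The peak of an instantaneous 1D plume sits at x = vt; there the Gaussian factor is 1 and C_max = M/(n_e·A·√(4πDt)), where n_e·A is the pore area the mass is dissolved in.
√(4πDt) = √(4π × 0.0150 × 3.81) = 0.8474 m, so C_max = 11.8/(0.20 × 397 × 0.8474) = 0.175 kg/m³.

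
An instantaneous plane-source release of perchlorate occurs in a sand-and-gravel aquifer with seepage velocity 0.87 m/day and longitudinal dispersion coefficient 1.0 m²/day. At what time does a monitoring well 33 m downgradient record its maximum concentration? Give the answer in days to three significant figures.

For the 1D instantaneous-source solution, setting ∂C/∂t = 0 at fixed x gives v²t² + 2Dt − x² = 0, so t = (√(D² + v²x²) − D)/v².
√(D² + v²x²) = √(1.0² + 0.87² × 33²) = 28.73; v² = 0.7569.
t = (28.73 − 1.0)/0.7569 = 36.6 days (vs. the pure-advection estimate x/v = 37.9 d).

36.6 days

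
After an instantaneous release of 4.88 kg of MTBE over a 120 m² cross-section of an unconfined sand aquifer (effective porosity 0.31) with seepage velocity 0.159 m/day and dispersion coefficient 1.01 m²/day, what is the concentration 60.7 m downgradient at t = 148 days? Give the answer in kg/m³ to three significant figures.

For an instantaneous plane source, C(x,t) = M/(n_e·A·√(4πDt)) · exp(−(x−vt)²/(4Dt)), with n_e·A the pore (flow) area.
Plume center vt = 0.159 × 148 = 23.532 m, so the well at 60.7 m is 37.168 m downgradient of the peak.
√(4πDt) = 43.34 m, giving peak height M/(n_e·A·√(4πDt)) = 4.88/(0.31 × 120 × 43.34) = 0.003027 kg/m³.
(x−vt)²/(4Dt) = (37.168)²/(4 × 1.01 × 148) = 2.310; exp(−2.310) = 0.09926.
C = 0.003027 × 0.09926 = 0.000300 kg/m³.

0.000300 kg/m³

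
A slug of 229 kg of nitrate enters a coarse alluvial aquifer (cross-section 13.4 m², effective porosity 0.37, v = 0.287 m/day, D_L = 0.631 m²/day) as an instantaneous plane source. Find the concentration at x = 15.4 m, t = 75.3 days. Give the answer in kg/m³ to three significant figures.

For an instantaneous plane source, C(x,t) = M/(n_e·A·√(4πDt)) · exp(−(x−vt)²/(4Dt)), with n_e·A the pore (flow) area.
Plume center vt = 0.287 × 75.3 = 21.6111 m, so the well at 15.4 m is 6.2111 m upgradient of the peak.
√(4πDt) = 24.44 m, giving peak height M/(n_e·A·√(4πDt)) = 229/(0.37 × 13.4 × 24.44) = 1.890 kg/m³.
(x−vt)²/(4Dt) = (-6.2111)²/(4 × 0.631 × 75.3) = 0.2030; exp(−0.2030) = 0.8163.
C = 1.890 × 0.8163 = 1.54 kg/m³.

1.54 kg/m³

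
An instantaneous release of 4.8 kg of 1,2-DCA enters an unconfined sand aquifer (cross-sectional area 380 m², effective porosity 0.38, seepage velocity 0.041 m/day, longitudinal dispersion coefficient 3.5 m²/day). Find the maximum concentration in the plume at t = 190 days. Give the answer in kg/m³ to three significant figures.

0.000364 kg/m³

The peak of an instantaneous 1D plume sits at x = vt; there the Gaussian factor is 1 and C_max = M/(n_e·A·√(4πDt)), where n_e·A is the pore area the mass is dissolved in.
√(4πDt) = √(4π × 3.5 × 190) = 91.41 m, so C_max = 4.8/(0.38 × 380 × 91.41) = 0.000364 kg/m³.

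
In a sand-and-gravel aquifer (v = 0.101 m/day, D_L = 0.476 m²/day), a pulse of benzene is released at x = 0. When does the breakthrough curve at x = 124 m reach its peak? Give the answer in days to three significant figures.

For the 1D instantaneous-source solution, setting ∂C/∂t = 0 at fixed x gives v²t² + 2Dt − x² = 0, so t = (√(D² + v²x²) − D)/v².
√(D² + v²x²) = √(0.476² + 0.101² × 124²) = 12.53; v² = 0.010201.
t = (12.53 − 0.476)/0.010201 = 1180 days (vs. the pure-advection estimate x/v = 1230 d).

1180 days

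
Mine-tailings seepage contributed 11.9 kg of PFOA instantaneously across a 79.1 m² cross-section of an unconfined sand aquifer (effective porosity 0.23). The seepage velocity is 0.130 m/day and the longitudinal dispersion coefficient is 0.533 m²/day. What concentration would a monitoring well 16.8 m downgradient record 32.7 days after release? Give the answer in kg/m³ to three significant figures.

For an instantaneous plane source, C(x,t) = M/(n_e·A·√(4πDt)) · exp(−(x−vt)²/(4Dt)), with n_e·A the pore (flow) area.
Plume center vt = 0.130 × 32.7 = 4.251 m, so the well at 16.8 m is 12.549 m downgradient of the peak.
√(4πDt) = 14.80 m, giving peak height M/(n_e·A·√(4πDt)) = 11.9/(0.23 × 79.1 × 14.80) = 0.04420 kg/m³.
(x−vt)²/(4Dt) = (12.549)²/(4 × 0.533 × 32.7) = 2.259; exp(−2.259) = 0.1045.
C = 0.04420 × 0.1045 = 0.00462 kg/m³.

0.00462 kg/m³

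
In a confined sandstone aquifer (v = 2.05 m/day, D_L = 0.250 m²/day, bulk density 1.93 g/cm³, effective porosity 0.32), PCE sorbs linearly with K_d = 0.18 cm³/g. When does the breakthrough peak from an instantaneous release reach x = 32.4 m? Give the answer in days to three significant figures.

Retardation factor R = 1 + ρ_b·K_d/n = 1 + 1.93 × 0.18/0.32 = 2.086.
Sorption retards both mechanisms: v_R = v/R = 0.9827 m/day, D_R = D/R = 0.1198 m²/day.
Peak time from v_R²t² + 2D_R t − x² = 0: t = (√(D_R² + v_R²x²) − D_R)/v_R².
√(D_R² + v_R²x²) = √(0.1198² + 0.9827² × 32.4²) = 31.84; v_R² = 0.9657.
t = (31.84 − 0.1198)/0.9657 = 32.8 days.

32.8 days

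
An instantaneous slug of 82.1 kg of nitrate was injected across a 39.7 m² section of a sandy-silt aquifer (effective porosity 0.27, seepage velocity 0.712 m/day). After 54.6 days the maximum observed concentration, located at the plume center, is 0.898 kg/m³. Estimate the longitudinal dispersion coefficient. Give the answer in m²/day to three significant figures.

At the plume center C_max = M/(n_e·A·√(4πDt)), so D = M²/(4πt·(n_e·A·C_max)²).
n_e·A·C_max = 0.27 × 39.7 × 0.898 = 9.626 kg/m.
D = 82.1²/(4π × 54.6 × 9.626²) = 0.106 m²/day.

0.106 m²/day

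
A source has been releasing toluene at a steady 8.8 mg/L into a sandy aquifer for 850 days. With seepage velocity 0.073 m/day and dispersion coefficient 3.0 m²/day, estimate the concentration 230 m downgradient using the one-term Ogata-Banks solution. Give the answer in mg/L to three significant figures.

0.0822 mg/L

For a continuous step input, C/C₀ ≈ ½·erfc((x−vt)/(2√(Dt))).
vt = 0.073 × 850 = 62.05 m and 2√(Dt) = 2√(3.0 × 850) = 101.0 m.
Argument (x−vt)/(2√(Dt)) = (230 − 62.05)/101.0 = 1.663; ½·erfc(1.663) = 0.009340.
C = 8.8 × 0.009340 = 0.0822 mg/L.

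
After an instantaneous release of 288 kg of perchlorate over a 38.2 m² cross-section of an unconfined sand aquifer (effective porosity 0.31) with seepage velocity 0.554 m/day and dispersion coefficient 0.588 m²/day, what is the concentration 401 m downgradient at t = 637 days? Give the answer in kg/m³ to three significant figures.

0.0757 kg/m³

For an instantaneous plane source, C(x,t) = M/(n_e·A·√(4πDt)) · exp(−(x−vt)²/(4Dt)), with n_e·A the pore (flow) area.
Plume center vt = 0.554 × 637 = 352.898 m, so the well at 401 m is 48.102 m downgradient of the peak.
√(4πDt) = 68.61 m, giving peak height M/(n_e·A·√(4πDt)) = 288/(0.31 × 38.2 × 68.61) = 0.3545 kg/m³.
(x−vt)²/(4Dt) = (48.102)²/(4 × 0.588 × 637) = 1.544; exp(−1.544) = 0.2135.
C = 0.3545 × 0.2135 = 0.0757 kg/m³.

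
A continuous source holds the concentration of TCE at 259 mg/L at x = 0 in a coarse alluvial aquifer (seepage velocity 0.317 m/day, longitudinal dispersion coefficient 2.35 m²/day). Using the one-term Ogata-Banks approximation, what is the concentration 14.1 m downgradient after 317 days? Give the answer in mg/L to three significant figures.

256 mg/L

For a continuous step input, C/C₀ ≈ ½·erfc((x−vt)/(2√(Dt))).
vt = 0.317 × 317 = 100.489 m and 2√(Dt) = 2√(2.35 × 317) = 54.59 m.
Argument (x−vt)/(2√(Dt)) = (14.1 − 100.489)/54.59 = -1.583; ½·erfc(-1.583) = 0.9874.
C = 259 × 0.9874 = 256 mg/L.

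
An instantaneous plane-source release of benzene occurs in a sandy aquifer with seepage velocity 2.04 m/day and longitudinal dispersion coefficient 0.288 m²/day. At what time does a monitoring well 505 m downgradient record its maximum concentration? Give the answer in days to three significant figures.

For the 1D instantaneous-source solution, setting ∂C/∂t = 0 at fixed x gives v²t² + 2Dt − x² = 0, so t = (√(D² + v²x²) − D)/v².
√(D² + v²x²) = √(0.288² + 2.04² × 505²) = 1030; v² = 4.1616.
t = (1030 − 0.288)/4.1616 = 247 days (vs. the pure-advection estimate x/v = 248 d).

247 days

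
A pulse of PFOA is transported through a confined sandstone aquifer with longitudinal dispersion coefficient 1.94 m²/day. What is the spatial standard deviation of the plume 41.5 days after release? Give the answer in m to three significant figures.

12.7 m

Dispersive spreading gives a Gaussian with σ² = 2Dt; advection only shifts the center.
σ = √(2 × 1.94 × 41.5) = 12.7 m.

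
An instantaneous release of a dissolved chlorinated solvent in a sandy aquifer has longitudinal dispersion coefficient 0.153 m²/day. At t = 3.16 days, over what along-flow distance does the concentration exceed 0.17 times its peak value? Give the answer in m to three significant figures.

The plume is Gaussian with σ = √(2Dt) = √(2 × 0.153 × 3.16) = 0.9833 m.
C/C_peak = exp(−Δx²/(2σ²)) = 0.17 ⇒ Δx = σ·√(−2 ln 0.17) = 0.9833 × 1.883 = 1.852 m.
Width = 2Δx = 3.70 m.

3.70 m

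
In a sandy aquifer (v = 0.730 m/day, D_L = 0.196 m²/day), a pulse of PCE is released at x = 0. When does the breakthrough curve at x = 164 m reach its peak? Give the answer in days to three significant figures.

224 days

For the 1D instantaneous-source solution, setting ∂C/∂t = 0 at fixed x gives v²t² + 2Dt − x² = 0, so t = (√(D² + v²x²) − D)/v².
√(D² + v²x²) = √(0.196² + 0.730² × 164²) = 119.7; v² = 0.5329.
t = (119.7 − 0.196)/0.5329 = 224 days (vs. the pure-advection estimate x/v = 225 d).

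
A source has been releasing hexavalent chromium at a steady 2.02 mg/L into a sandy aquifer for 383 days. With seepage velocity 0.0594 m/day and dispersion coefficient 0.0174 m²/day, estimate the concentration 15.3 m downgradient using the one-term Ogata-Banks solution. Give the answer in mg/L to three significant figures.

1.98 mg/L

For a continuous step input, C/C₀ ≈ ½·erfc((x−vt)/(2√(Dt))).
vt = 0.0594 × 383 = 22.7502 m and 2√(Dt) = 2√(0.0174 × 383) = 5.163 m.
Argument (x−vt)/(2√(Dt)) = (15.3 − 22.7502)/5.163 = -1.443; ½·erfc(-1.443) = 0.9794.
C = 2.02 × 0.9794 = 1.98 mg/L.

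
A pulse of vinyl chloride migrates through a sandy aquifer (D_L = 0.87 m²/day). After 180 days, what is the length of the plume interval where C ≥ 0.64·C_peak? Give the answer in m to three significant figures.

33.4 m

The plume is Gaussian with σ = √(2Dt) = √(2 × 0.87 × 180) = 17.70 m.
C/C_peak = exp(−Δx²/(2σ²)) = 0.64 ⇒ Δx = σ·√(−2 ln 0.64) = 17.70 × 0.9448 = 16.72 m.
Width = 2Δx = 33.4 m.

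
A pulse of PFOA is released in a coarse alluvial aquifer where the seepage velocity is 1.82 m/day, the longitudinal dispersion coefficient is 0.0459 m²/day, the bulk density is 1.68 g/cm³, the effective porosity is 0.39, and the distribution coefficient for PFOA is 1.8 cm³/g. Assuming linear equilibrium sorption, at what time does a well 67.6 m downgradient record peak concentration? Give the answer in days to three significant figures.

325 days

Retardation factor R = 1 + ρ_b·K_d/n = 1 + 1.68 × 1.8/0.39 = 8.754.
Sorption retards both mechanisms: v_R = v/R = 0.2079 m/day, D_R = D/R = 0.005243 m²/day.
Peak time from v_R²t² + 2D_R t − x² = 0: t = (√(D_R² + v_R²x²) − D_R)/v_R².
√(D_R² + v_R²x²) = √(0.005243² + 0.2079² × 67.6²) = 14.05; v_R² = 0.04322.
t = (14.05 − 0.005243)/0.04322 = 325 days.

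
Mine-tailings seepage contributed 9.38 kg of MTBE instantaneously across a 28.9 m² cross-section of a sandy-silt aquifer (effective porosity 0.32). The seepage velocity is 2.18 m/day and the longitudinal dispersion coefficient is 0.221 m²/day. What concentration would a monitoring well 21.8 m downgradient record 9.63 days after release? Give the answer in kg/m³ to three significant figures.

For an instantaneous plane source, C(x,t) = M/(n_e·A·√(4πDt)) · exp(−(x−vt)²/(4Dt)), with n_e·A the pore (flow) area.
Plume center vt = 2.18 × 9.63 = 20.9934 m, so the well at 21.8 m is 0.8066 m downgradient of the peak.
√(4πDt) = 5.171 m, giving peak height M/(n_e·A·√(4πDt)) = 9.38/(0.32 × 28.9 × 5.171) = 0.1961 kg/m³.
(x−vt)²/(4Dt) = (0.8066)²/(4 × 0.221 × 9.63) = 0.07643; exp(−0.07643) = 0.9264.
C = 0.1961 × 0.9264 = 0.182 kg/m³.

0.182 kg/m³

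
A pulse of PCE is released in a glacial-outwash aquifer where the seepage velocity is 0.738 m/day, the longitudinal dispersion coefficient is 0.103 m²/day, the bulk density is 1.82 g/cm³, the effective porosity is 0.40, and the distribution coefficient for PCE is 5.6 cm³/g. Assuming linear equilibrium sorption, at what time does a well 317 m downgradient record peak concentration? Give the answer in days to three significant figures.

Retardation factor R = 1 + ρ_b·K_d/n = 1 + 1.82 × 5.6/0.40 = 26.48.
Sorption retards both mechanisms: v_R = v/R = 0.02787 m/day, D_R = D/R = 0.003890 m²/day.
Peak time from v_R²t² + 2D_R t − x² = 0: t = (√(D_R² + v_R²x²) − D_R)/v_R².
√(D_R² + v_R²x²) = √(0.003890² + 0.02787² × 317²) = 8.835; v_R² = 0.0007767.
t = (8.835 − 0.003890)/0.0007767 = 11400 days.

11400 days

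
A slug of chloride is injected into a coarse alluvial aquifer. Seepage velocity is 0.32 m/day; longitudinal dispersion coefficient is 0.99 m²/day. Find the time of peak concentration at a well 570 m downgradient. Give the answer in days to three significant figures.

For the 1D instantaneous-source solution, setting ∂C/∂t = 0 at fixed x gives v²t² + 2Dt − x² = 0, so t = (√(D² + v²x²) − D)/v².
√(D² + v²x²) = √(0.99² + 0.32² × 570²) = 182.4; v² = 0.1024.
t = (182.4 − 0.99)/0.1024 = 1770 days (vs. the pure-advection estimate x/v = 1780 d).

1770 days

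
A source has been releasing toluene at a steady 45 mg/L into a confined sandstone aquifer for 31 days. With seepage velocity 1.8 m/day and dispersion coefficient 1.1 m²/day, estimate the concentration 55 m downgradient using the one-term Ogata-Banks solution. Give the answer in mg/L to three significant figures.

24.2 mg/L

For a continuous step input, C/C₀ ≈ ½·erfc((x−vt)/(2√(Dt))).
vt = 1.8 × 31 = 55.8 m and 2√(Dt) = 2√(1.1 × 31) = 11.68 m.
Argument (x−vt)/(2√(Dt)) = (55 − 55.8)/11.68 = -0.06849; ½·erfc(-0.06849) = 0.5386.
C = 45 × 0.5386 = 24.2 mg/L.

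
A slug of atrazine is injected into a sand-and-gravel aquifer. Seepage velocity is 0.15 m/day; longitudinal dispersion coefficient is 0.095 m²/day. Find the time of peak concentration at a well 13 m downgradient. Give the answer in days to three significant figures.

82.5 days

For the 1D instantaneous-source solution, setting ∂C/∂t = 0 at fixed x gives v²t² + 2Dt − x² = 0, so t = (√(D² + v²x²) − D)/v².
√(D² + v²x²) = √(0.095² + 0.15² × 13²) = 1.952; v² = 0.0225.
t = (1.952 − 0.095)/0.0225 = 82.5 days (vs. the pure-advection estimate x/v = 86.7 d).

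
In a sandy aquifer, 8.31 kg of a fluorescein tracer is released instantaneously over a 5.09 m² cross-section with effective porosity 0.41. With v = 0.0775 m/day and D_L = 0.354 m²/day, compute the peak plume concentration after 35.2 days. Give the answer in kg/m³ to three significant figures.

The peak of an instantaneous 1D plume sits at x = vt; there the Gaussian factor is 1 and C_max = M/(n_e·A·√(4πDt)), where n_e·A is the pore area the mass is dissolved in.
√(4πDt) = √(4π × 0.354 × 35.2) = 12.51 m, so C_max = 8.31/(0.41 × 5.09 × 12.51) = 0.318 kg/m³.

0.318 kg/m³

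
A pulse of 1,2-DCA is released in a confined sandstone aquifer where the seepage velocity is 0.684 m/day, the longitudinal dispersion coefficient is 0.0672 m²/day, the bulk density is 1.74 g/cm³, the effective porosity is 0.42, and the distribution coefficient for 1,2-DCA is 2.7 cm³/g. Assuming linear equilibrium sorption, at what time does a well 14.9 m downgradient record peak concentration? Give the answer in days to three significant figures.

Retardation factor R = 1 + ρ_b·K_d/n = 1 + 1.74 × 2.7/0.42 = 12.19.
Sorption retards both mechanisms: v_R = v/R = 0.05611 m/day, D_R = D/R = 0.005513 m²/day.
Peak time from v_R²t² + 2D_R t − x² = 0: t = (√(D_R² + v_R²x²) − D_R)/v_R².
√(D_R² + v_R²x²) = √(0.005513² + 0.05611² × 14.9²) = 0.8361; v_R² = 0.003148.
t = (0.8361 − 0.005513)/0.003148 = 264 days.

264 days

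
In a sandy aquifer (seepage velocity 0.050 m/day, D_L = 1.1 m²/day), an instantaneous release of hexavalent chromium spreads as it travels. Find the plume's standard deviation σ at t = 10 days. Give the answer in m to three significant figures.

4.69 m

Dispersive spreading gives a Gaussian with σ² = 2Dt; advection only shifts the center.
σ = √(2 × 1.1 × 10) = 4.69 m.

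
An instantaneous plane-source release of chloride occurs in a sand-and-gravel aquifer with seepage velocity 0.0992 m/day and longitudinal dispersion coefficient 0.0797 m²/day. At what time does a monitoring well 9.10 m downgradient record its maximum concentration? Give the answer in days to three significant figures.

For the 1D instantaneous-source solution, setting ∂C/∂t = 0 at fixed x gives v²t² + 2Dt − x² = 0, so t = (√(D² + v²x²) − D)/v².
√(D² + v²x²) = √(0.0797² + 0.0992² × 9.10²) = 0.9062; v² = 0.00984064.
t = (0.9062 − 0.0797)/0.00984064 = 84.0 days (vs. the pure-advection estimate x/v = 91.7 d).

84.0 days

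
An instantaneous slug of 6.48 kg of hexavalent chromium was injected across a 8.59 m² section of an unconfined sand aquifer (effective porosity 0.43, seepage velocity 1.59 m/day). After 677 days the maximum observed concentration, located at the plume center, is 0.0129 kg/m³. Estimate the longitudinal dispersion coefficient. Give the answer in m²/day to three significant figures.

At the plume center C_max = M/(n_e·A·√(4πDt)), so D = M²/(4πt·(n_e·A·C_max)²).
n_e·A·C_max = 0.43 × 8.59 × 0.0129 = 0.04765 kg/m.
D = 6.48²/(4π × 677 × 0.04765²) = 2.17 m²/day.

2.17 m²/day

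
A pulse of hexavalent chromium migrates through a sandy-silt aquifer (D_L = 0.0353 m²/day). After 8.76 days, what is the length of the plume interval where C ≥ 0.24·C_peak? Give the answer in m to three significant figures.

2.66 m

The plume is Gaussian with σ = √(2Dt) = √(2 × 0.0353 × 8.76) = 0.7864 m.
C/C_peak = exp(−Δx²/(2σ²)) = 0.24 ⇒ Δx = σ·√(−2 ln 0.24) = 0.7864 × 1.689 = 1.328 m.
Width = 2Δx = 2.66 m.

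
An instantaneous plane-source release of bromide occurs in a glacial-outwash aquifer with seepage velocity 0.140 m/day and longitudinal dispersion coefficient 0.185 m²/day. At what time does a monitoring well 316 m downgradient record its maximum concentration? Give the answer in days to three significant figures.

2250 days

For the 1D instantaneous-source solution, setting ∂C/∂t = 0 at fixed x gives v²t² + 2Dt − x² = 0, so t = (√(D² + v²x²) − D)/v².
√(D² + v²x²) = √(0.185² + 0.140² × 316²) = 44.24; v² = 0.0196.
t = (44.24 − 0.185)/0.0196 = 2250 days (vs. the pure-advection estimate x/v = 2260 d).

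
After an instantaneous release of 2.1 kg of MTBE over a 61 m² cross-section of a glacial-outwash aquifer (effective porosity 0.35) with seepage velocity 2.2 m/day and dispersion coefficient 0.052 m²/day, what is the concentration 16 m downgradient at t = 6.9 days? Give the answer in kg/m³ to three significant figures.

0.0290 kg/m³

For an instantaneous plane source, C(x,t) = M/(n_e·A·√(4πDt)) · exp(−(x−vt)²/(4Dt)), with n_e·A the pore (flow) area.
Plume center vt = 2.2 × 6.9 = 15.18 m, so the well at 16 m is 0.82 m downgradient of the peak.
√(4πDt) = 2.123 m, giving peak height M/(n_e·A·√(4πDt)) = 2.1/(0.35 × 61 × 2.123) = 0.04633 kg/m³.
(x−vt)²/(4Dt) = (0.82)²/(4 × 0.052 × 6.9) = 0.4685; exp(−0.4685) = 0.6259.
C = 0.04633 × 0.6259 = 0.0290 kg/m³.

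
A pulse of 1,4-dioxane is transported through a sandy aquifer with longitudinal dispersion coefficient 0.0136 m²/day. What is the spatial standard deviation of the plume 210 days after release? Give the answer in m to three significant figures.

Dispersive spreading gives a Gaussian with σ² = 2Dt; advection only shifts the center.
σ = √(2 × 0.0136 × 210) = 2.39 m.

2.39 m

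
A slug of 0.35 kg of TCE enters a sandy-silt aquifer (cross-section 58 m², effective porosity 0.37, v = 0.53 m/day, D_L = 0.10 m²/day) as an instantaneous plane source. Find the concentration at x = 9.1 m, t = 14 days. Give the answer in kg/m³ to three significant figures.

0.00235 kg/m³

For an instantaneous plane source, C(x,t) = M/(n_e·A·√(4πDt)) · exp(−(x−vt)²/(4Dt)), with n_e·A the pore (flow) area.
Plume center vt = 0.53 × 14 = 7.42 m, so the well at 9.1 m is 1.68 m downgradient of the peak.
√(4πDt) = 4.194 m, giving peak height M/(n_e·A·√(4πDt)) = 0.35/(0.37 × 58 × 4.194) = 0.003889 kg/m³.
(x−vt)²/(4Dt) = (1.68)²/(4 × 0.10 × 14) = 0.5040; exp(−0.5040) = 0.6041.
C = 0.003889 × 0.6041 = 0.00235 kg/m³.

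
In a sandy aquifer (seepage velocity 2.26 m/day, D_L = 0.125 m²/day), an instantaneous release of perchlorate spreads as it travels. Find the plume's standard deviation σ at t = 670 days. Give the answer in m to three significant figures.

12.9 m

Dispersive spreading gives a Gaussian with σ² = 2Dt; advection only shifts the center.
σ = √(2 × 0.125 × 670) = 12.9 m.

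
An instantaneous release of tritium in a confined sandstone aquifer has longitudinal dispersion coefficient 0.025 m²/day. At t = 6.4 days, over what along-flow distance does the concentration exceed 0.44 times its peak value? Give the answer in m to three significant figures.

The plume is Gaussian with σ = √(2Dt) = √(2 × 0.025 × 6.4) = 0.5657 m.
C/C_peak = exp(−Δx²/(2σ²)) = 0.44 ⇒ Δx = σ·√(−2 ln 0.44) = 0.5657 × 1.281 = 0.7247 m.
Width = 2Δx = 1.45 m.

1.45 m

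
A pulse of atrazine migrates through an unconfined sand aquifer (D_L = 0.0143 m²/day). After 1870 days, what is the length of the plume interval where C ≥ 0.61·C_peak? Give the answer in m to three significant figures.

The plume is Gaussian with σ = √(2Dt) = √(2 × 0.0143 × 1870) = 7.313 m.
C/C_peak = exp(−Δx²/(2σ²)) = 0.61 ⇒ Δx = σ·√(−2 ln 0.61) = 7.313 × 0.9943 = 7.271 m.
Width = 2Δx = 14.5 m.

14.5 m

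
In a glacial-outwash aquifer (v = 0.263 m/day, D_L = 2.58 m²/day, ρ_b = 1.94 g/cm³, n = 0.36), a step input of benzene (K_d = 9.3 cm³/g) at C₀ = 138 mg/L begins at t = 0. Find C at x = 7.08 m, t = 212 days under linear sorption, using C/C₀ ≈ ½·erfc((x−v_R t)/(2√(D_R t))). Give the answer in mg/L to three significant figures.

Retardation factor R = 1 + ρ_b·K_d/n = 1 + 1.94 × 9.3/0.36 = 51.12.
Sorption retards both mechanisms: v_R = v/R = 0.005145 m/day, D_R = D/R = 0.05047 m²/day.
v_R·t = 0.005145 × 212 = 1.09074 m; 2√(D_R t) = 6.542 m; argument = (7.08 − 1.09074)/6.542 = 0.9155.
C = C₀ × ½·erfc(0.9155) = 138 × 0.09771 = 13.5 mg/L.

13.5 mg/L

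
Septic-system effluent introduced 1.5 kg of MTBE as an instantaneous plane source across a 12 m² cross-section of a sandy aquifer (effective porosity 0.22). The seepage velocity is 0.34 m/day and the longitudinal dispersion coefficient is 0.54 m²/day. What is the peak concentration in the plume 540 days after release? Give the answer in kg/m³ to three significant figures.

The peak of an instantaneous 1D plume sits at x = vt; there the Gaussian factor is 1 and C_max = M/(n_e·A·√(4πDt)), where n_e·A is the pore area the mass is dissolved in.
√(4πDt) = √(4π × 0.54 × 540) = 60.53 m, so C_max = 1.5/(0.22 × 12 × 60.53) = 0.00939 kg/m³.

0.00939 kg/m³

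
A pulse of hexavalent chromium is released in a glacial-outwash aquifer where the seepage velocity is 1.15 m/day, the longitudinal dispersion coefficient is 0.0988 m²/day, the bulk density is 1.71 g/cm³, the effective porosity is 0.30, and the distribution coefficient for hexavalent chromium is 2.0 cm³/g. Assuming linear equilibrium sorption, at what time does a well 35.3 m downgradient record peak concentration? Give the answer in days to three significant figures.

380 days

Retardation factor R = 1 + ρ_b·K_d/n = 1 + 1.71 × 2.0/0.30 = 12.40.
Sorption retards both mechanisms: v_R = v/R = 0.09274 m/day, D_R = D/R = 0.007968 m²/day.
Peak time from v_R²t² + 2D_R t − x² = 0: t = (√(D_R² + v_R²x²) − D_R)/v_R².
√(D_R² + v_R²x²) = √(0.007968² + 0.09274² × 35.3²) = 3.274; v_R² = 0.008601.
t = (3.274 − 0.007968)/0.008601 = 380 days.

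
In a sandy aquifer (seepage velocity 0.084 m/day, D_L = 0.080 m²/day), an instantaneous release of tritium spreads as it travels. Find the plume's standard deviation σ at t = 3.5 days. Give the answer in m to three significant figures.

Dispersive spreading gives a Gaussian with σ² = 2Dt; advection only shifts the center.
σ = √(2 × 0.080 × 3.5) = 0.748 m.

0.748 m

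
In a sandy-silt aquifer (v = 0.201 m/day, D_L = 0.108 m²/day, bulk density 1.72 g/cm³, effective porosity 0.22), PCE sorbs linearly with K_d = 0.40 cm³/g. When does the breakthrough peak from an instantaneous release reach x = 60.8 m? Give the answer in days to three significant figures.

1240 days

Retardation factor R = 1 + ρ_b·K_d/n = 1 + 1.72 × 0.40/0.22 = 4.127.
Sorption retards both mechanisms: v_R = v/R = 0.04870 m/day, D_R = D/R = 0.02617 m²/day.
Peak time from v_R²t² + 2D_R t − x² = 0: t = (√(D_R² + v_R²x²) − D_R)/v_R².
√(D_R² + v_R²x²) = √(0.02617² + 0.04870² × 60.8²) = 2.961; v_R² = 0.002372.
t = (2.961 − 0.02617)/0.002372 = 1240 days.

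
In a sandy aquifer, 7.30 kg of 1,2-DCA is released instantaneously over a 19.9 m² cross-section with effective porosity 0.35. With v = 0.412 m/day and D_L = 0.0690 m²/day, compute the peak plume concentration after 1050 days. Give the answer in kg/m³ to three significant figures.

The peak of an instantaneous 1D plume sits at x = vt; there the Gaussian factor is 1 and C_max = M/(n_e·A·√(4πDt)), where n_e·A is the pore area the mass is dissolved in.
√(4πDt) = √(4π × 0.0690 × 1050) = 30.17 m, so C_max = 7.30/(0.35 × 19.9 × 30.17) = 0.0347 kg/m³.

0.0347 kg/m³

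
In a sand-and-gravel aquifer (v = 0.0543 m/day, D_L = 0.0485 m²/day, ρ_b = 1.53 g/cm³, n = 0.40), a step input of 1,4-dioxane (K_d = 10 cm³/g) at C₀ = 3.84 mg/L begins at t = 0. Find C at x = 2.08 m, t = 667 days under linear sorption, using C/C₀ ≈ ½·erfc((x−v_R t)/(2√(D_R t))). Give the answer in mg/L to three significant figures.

0.705 mg/L

Retardation factor R = 1 + ρ_b·K_d/n = 1 + 1.53 × 10/0.40 = 39.25.
Sorption retards both mechanisms: v_R = v/R = 0.001383 m/day, D_R = D/R = 0.001236 m²/day.
v_R·t = 0.001383 × 667 = 0.922461 m; 2√(D_R t) = 1.816 m; argument = (2.08 − 0.922461)/1.816 = 0.6374.
C = C₀ × ½·erfc(0.6374) = 3.84 × 0.1837 = 0.705 mg/L.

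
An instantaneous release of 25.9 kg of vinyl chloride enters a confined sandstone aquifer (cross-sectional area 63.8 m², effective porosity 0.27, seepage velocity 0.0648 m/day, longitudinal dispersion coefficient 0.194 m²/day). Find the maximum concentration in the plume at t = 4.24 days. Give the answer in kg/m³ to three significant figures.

0.468 kg/m³

The peak of an instantaneous 1D plume sits at x = vt; there the Gaussian factor is 1 and C_max = M/(n_e·A·√(4πDt)), where n_e·A is the pore area the mass is dissolved in.
√(4πDt) = √(4π × 0.194 × 4.24) = 3.215 m, so C_max = 25.9/(0.27 × 63.8 × 3.215) = 0.468 kg/m³.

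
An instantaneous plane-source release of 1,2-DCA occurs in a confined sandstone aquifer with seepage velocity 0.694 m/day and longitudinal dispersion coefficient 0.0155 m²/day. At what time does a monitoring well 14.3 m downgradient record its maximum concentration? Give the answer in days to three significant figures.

For the 1D instantaneous-source solution, setting ∂C/∂t = 0 at fixed x gives v²t² + 2Dt − x² = 0, so t = (√(D² + v²x²) − D)/v².
√(D² + v²x²) = √(0.0155² + 0.694² × 14.3²) = 9.924; v² = 0.481636.
t = (9.924 − 0.0155)/0.481636 = 20.6 days (vs. the pure-advection estimate x/v = 20.6 d).

20.6 days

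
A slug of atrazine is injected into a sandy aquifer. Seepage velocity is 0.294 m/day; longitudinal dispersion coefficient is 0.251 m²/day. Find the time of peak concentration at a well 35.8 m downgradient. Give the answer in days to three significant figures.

119 days

For the 1D instantaneous-source solution, setting ∂C/∂t = 0 at fixed x gives v²t² + 2Dt − x² = 0, so t = (√(D² + v²x²) − D)/v².
√(D² + v²x²) = √(0.251² + 0.294² × 35.8²) = 10.53; v² = 0.086436.
t = (10.53 − 0.251)/0.086436 = 119 days (vs. the pure-advection estimate x/v = 122 d).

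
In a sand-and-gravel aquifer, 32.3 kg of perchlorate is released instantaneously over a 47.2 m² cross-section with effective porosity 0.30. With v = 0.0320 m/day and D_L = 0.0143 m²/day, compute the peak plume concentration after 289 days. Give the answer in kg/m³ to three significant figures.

0.317 kg/m³

The peak of an instantaneous 1D plume sits at x = vt; there the Gaussian factor is 1 and C_max = M/(n_e·A·√(4πDt)), where n_e·A is the pore area the mass is dissolved in.
√(4πDt) = √(4π × 0.0143 × 289) = 7.206 m, so C_max = 32.3/(0.30 × 47.2 × 7.206) = 0.317 kg/m³.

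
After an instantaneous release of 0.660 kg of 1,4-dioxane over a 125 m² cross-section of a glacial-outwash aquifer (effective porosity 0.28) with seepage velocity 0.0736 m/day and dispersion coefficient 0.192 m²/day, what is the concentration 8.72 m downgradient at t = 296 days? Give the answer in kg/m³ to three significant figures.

For an instantaneous plane source, C(x,t) = M/(n_e·A·√(4πDt)) · exp(−(x−vt)²/(4Dt)), with n_e·A the pore (flow) area.
Plume center vt = 0.0736 × 296 = 21.7856 m, so the well at 8.72 m is 13.0656 m upgradient of the peak.
√(4πDt) = 26.72 m, giving peak height M/(n_e·A·√(4πDt)) = 0.660/(0.28 × 125 × 26.72) = 0.0007057 kg/m³.
(x−vt)²/(4Dt) = (-13.0656)²/(4 × 0.192 × 296) = 0.7509; exp(−0.7509) = 0.4719.
C = 0.0007057 × 0.4719 = 0.000333 kg/m³.

0.000333 kg/m³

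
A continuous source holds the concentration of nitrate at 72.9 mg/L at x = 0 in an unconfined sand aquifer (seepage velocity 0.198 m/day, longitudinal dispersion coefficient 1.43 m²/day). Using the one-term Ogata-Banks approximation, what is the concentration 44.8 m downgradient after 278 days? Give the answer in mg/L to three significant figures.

For a continuous step input, C/C₀ ≈ ½·erfc((x−vt)/(2√(Dt))).
vt = 0.198 × 278 = 55.044 m and 2√(Dt) = 2√(1.43 × 278) = 39.88 m.
Argument (x−vt)/(2√(Dt)) = (44.8 − 55.044)/39.88 = -0.2569; ½·erfc(-0.2569) = 0.6418.
C = 72.9 × 0.6418 = 46.8 mg/L.

46.8 mg/L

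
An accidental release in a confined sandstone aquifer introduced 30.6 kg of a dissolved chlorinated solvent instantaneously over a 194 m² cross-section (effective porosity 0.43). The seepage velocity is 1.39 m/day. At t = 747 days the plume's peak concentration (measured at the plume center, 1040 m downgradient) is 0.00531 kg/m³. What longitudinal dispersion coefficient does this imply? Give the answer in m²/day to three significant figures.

0.508 m²/day

At the plume center C_max = M/(n_e·A·√(4πDt)), so D = M²/(4πt·(n_e·A·C_max)²).
n_e·A·C_max = 0.43 × 194 × 0.00531 = 0.4430 kg/m.
D = 30.6²/(4π × 747 × 0.4430²) = 0.508 m²/day.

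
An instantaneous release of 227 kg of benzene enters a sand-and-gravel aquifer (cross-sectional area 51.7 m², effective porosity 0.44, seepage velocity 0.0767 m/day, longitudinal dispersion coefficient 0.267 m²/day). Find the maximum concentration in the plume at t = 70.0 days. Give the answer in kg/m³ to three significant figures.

0.651 kg/m³

The peak of an instantaneous 1D plume sits at x = vt; there the Gaussian factor is 1 and C_max = M/(n_e·A·√(4πDt)), where n_e·A is the pore area the mass is dissolved in.
√(4πDt) = √(4π × 0.267 × 70.0) = 15.33 m, so C_max = 227/(0.44 × 51.7 × 15.33) = 0.651 kg/m³.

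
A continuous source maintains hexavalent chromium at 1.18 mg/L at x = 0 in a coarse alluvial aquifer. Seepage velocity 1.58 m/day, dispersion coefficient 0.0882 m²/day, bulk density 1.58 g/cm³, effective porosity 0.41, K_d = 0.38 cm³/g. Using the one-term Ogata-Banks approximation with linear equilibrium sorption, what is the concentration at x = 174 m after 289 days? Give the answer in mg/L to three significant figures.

1.17 mg/L

Retardation factor R = 1 + ρ_b·K_d/n = 1 + 1.58 × 0.38/0.41 = 2.464.
Sorption retards both mechanisms: v_R = v/R = 0.6412 m/day, D_R = D/R = 0.03580 m²/day.
v_R·t = 0.6412 × 289 = 185.3068 m; 2√(D_R t) = 6.433 m; argument = (174 − 185.3068)/6.433 = -1.758.
C = C₀ × ½·erfc(-1.758) = 1.18 × 0.9935 = 1.17 mg/L.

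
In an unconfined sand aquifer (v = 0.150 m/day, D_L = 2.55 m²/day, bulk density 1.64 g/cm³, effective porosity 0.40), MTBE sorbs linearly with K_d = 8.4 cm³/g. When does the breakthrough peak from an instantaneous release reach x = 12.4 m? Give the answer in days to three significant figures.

955 days

Retardation factor R = 1 + ρ_b·K_d/n = 1 + 1.64 × 8.4/0.40 = 35.44.
Sorption retards both mechanisms: v_R = v/R = 0.004233 m/day, D_R = D/R = 0.07195 m²/day.
Peak time from v_R²t² + 2D_R t − x² = 0: t = (√(D_R² + v_R²x²) − D_R)/v_R².
√(D_R² + v_R²x²) = √(0.07195² + 0.004233² × 12.4²) = 0.08906; v_R² = 1.792e-05.
t = (0.08906 − 0.07195)/1.792e-05 = 955 days.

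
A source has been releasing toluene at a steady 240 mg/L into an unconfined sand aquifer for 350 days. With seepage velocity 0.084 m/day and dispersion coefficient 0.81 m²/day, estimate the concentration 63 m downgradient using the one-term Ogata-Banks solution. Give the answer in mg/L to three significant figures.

19.0 mg/L

For a continuous step input, C/C₀ ≈ ½·erfc((x−vt)/(2√(Dt))).
vt = 0.084 × 350 = 29.4 m and 2√(Dt) = 2√(0.81 × 350) = 33.67 m.
Argument (x−vt)/(2√(Dt)) = (63 − 29.4)/33.67 = 0.9979; ½·erfc(0.9979) = 0.07909.
C = 240 × 0.07909 = 19.0 mg/L.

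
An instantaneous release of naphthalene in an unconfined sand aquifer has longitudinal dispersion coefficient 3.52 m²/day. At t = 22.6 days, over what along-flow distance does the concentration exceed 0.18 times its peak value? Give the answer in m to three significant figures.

The plume is Gaussian with σ = √(2Dt) = √(2 × 3.52 × 22.6) = 12.61 m.
C/C_peak = exp(−Δx²/(2σ²)) = 0.18 ⇒ Δx = σ·√(−2 ln 0.18) = 12.61 × 1.852 = 23.35 m.
Width = 2Δx = 46.7 m.

46.7 m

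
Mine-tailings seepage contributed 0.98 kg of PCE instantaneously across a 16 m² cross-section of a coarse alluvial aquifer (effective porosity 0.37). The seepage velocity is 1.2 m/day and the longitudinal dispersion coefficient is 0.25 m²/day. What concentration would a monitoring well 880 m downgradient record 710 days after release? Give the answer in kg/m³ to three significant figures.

For an instantaneous plane source, C(x,t) = M/(n_e·A·√(4πDt)) · exp(−(x−vt)²/(4Dt)), with n_e·A the pore (flow) area.
Plume center vt = 1.2 × 710 = 852 m, so the well at 880 m is 28 m downgradient of the peak.
√(4πDt) = 47.23 m, giving peak height M/(n_e·A·√(4πDt)) = 0.98/(0.37 × 16 × 47.23) = 0.003505 kg/m³.
(x−vt)²/(4Dt) = (28)²/(4 × 0.25 × 710) = 1.104; exp(−1.104) = 0.3315.
C = 0.003505 × 0.3315 = 0.00116 kg/m³.

0.00116 kg/m³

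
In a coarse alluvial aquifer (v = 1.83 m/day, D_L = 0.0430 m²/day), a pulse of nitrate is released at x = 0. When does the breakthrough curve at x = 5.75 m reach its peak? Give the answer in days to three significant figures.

3.13 days

For the 1D instantaneous-source solution, setting ∂C/∂t = 0 at fixed x gives v²t² + 2Dt − x² = 0, so t = (√(D² + v²x²) − D)/v².
√(D² + v²x²) = √(0.0430² + 1.83² × 5.75²) = 10.52; v² = 3.3489.
t = (10.52 − 0.0430)/3.3489 = 3.13 days (vs. the pure-advection estimate x/v = 3.14 d).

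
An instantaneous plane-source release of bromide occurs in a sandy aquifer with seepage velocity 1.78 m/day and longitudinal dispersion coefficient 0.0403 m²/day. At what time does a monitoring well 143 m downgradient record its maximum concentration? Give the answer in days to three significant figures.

For the 1D instantaneous-source solution, setting ∂C/∂t = 0 at fixed x gives v²t² + 2Dt − x² = 0, so t = (√(D² + v²x²) − D)/v².
√(D² + v²x²) = √(0.0403² + 1.78² × 143²) = 254.5; v² = 3.1684.
t = (254.5 − 0.0403)/3.1684 = 80.3 days (vs. the pure-advection estimate x/v = 80.3 d).

80.3 days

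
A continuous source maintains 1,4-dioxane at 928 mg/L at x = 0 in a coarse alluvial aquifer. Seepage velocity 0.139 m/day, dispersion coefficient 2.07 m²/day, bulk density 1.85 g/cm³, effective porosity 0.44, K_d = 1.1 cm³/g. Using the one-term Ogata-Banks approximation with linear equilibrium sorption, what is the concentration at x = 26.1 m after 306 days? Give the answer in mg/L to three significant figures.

101 mg/L

Retardation factor R = 1 + ρ_b·K_d/n = 1 + 1.85 × 1.1/0.44 = 5.625.
Sorption retards both mechanisms: v_R = v/R = 0.02471 m/day, D_R = D/R = 0.3680 m²/day.
v_R·t = 0.02471 × 306 = 7.56126 m; 2√(D_R t) = 21.22 m; argument = (26.1 − 7.56126)/21.22 = 0.8736.
C = C₀ × ½·erfc(0.8736) = 928 × 0.1083 = 101 mg/L.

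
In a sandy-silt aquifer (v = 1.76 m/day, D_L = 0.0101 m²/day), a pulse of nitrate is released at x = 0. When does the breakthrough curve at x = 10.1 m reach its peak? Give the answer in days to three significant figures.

For the 1D instantaneous-source solution, setting ∂C/∂t = 0 at fixed x gives v²t² + 2Dt − x² = 0, so t = (√(D² + v²x²) − D)/v².
√(D² + v²x²) = √(0.0101² + 1.76² × 10.1²) = 17.78; v² = 3.0976.
t = (17.78 − 0.0101)/3.0976 = 5.74 days (vs. the pure-advection estimate x/v = 5.74 d).

5.74 days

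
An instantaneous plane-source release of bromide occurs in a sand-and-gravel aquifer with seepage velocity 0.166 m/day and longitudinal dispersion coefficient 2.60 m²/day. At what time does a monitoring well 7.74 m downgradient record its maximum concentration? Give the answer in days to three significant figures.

For the 1D instantaneous-source solution, setting ∂C/∂t = 0 at fixed x gives v²t² + 2Dt − x² = 0, so t = (√(D² + v²x²) − D)/v².
√(D² + v²x²) = √(2.60² + 0.166² × 7.74²) = 2.900; v² = 0.027556.
t = (2.900 − 2.60)/0.027556 = 10.9 days (vs. the pure-advection estimate x/v = 46.6 d).

10.9 days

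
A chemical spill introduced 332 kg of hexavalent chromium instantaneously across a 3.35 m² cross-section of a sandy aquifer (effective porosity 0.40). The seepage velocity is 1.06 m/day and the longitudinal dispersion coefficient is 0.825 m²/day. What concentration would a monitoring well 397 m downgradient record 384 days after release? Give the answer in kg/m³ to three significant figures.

3.63 kg/m³

For an instantaneous plane source, C(x,t) = M/(n_e·A·√(4πDt)) · exp(−(x−vt)²/(4Dt)), with n_e·A the pore (flow) area.
Plume center vt = 1.06 × 384 = 407.04 m, so the well at 397 m is 10.04 m upgradient of the peak.
√(4πDt) = 63.10 m, giving peak height M/(n_e·A·√(4πDt)) = 332/(0.40 × 3.35 × 63.10) = 3.926 kg/m³.
(x−vt)²/(4Dt) = (-10.04)²/(4 × 0.825 × 384) = 0.07955; exp(−0.07955) = 0.9235.
C = 3.926 × 0.9235 = 3.63 kg/m³.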